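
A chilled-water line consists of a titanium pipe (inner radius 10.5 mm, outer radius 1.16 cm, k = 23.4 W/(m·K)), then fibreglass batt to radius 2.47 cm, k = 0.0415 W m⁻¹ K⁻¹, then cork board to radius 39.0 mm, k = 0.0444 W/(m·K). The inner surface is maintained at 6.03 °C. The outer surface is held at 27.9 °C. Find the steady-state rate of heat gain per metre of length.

Treat each layer as a resistance in series:
  R'_titanium = ln(0.0116/0.0105)/(2πk) = 0.09963/(2π·23.4) = 6.776×10^-4 m·K/W
  R'_fibreglass batt = ln(0.0247/0.0116)/(2πk) = 0.7558/(2π·0.0415) = 2.899 m·K/W
  R'_cork board = ln(0.0390/0.0247)/(2πk) = 0.4568/(2π·0.0444) = 1.637 m·K/W
ΣR = 6.776×10^-4 + 2.899 + 1.637 = 4.537 m·K/W
Q' = ΔT/ΣR = (6.03 °C − 27.9 °C)/4.537 = -4.82 W/m
(Negative Q' ⇒ heat flows inward; heat gain = 4.82 W/m.)

Q' = 4.82 W/m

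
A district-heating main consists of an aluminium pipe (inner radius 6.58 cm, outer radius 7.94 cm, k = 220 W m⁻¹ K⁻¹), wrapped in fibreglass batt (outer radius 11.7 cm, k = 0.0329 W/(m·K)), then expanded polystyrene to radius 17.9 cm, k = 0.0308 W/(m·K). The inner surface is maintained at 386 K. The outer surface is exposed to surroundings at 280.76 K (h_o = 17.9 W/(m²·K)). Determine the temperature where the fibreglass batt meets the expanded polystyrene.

T = 338.1 K

Series thermal resistances, inner to outer:
  R'_aluminium = ln(0.0794/0.0658)/(2πk) = 0.1879/(2π·220) = 1.359×10^-4 m·K/W
  R'_fibreglass batt = ln(0.117/0.0794)/(2πk) = 0.3877/(2π·0.0329) = 1.875 m·K/W
  R'_expanded polystyrene = ln(0.179/0.117)/(2πk) = 0.4252/(2π·0.0308) = 2.197 m·K/W
  R'_conv,out = 1/(2πr h) = 1/(2π·0.179·17.9) = 0.04967 m·K/W
ΣR = 1.359×10^-4 + 1.875 + 2.197 + 0.04967 = 4.122 m·K/W
Q' = ΔT/ΣR = (386 K − 280.76 K)/4.122 = 25.53 W/m
From the inner boundary to the fibreglass batt/expanded polystyrene interface, ΣR_partial = 1.875 m·K/W.
T_interface = T_in − Q'·ΣR_partial = 386 K − (25.53)(1.875) = 338.1 K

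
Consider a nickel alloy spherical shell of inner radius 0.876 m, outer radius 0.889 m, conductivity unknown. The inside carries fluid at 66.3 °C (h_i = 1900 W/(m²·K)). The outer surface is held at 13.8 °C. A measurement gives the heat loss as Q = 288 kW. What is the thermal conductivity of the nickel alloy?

k = 10.4 W/m·K

ΣR = ΔT/Q = |66.3 − 13.8|/2.88×10^5 = 1.823×10^-4 K/W
Known resistances:
  R_conv,in = 1/(4πr²h) = 1/(4π·0.876²·1900) = 5.458×10^-5 K/W
R_nickel alloy = ΣR − ΣR_known = 1.823×10^-4 − 5.458×10^-5 = 1.277×10^-4 K/W
(1/r₁−1/r₂)/(4πk) = 1.277×10^-4 ⇒ k = 0.01669/(4π·1.277×10^-4) = 10.4 W/m·K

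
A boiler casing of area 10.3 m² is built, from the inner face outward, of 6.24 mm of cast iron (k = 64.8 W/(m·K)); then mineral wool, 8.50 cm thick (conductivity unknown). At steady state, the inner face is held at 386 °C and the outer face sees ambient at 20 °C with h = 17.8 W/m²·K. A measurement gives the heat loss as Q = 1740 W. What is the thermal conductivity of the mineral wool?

ΣR = ΔT/Q = |386 − 20|/1740 = 0.2103 K/W
Known resistances:
  R_cast iron = L/(kA) = 0.00624/(64.8·10.3) = 9.349×10^-6 K/W
  R_conv,out = 1/(hA) = 1/(17.8·10.3) = 0.005454 K/W
R_mineral wool = ΣR − ΣR_known = 0.2103 − 0.005463 = 0.2048 K/W
L/(kA) = 0.2048 ⇒ k = 0.0850/(0.2048·10.3) = 0.0403 W/m·K

k = 0.0403 W/m·K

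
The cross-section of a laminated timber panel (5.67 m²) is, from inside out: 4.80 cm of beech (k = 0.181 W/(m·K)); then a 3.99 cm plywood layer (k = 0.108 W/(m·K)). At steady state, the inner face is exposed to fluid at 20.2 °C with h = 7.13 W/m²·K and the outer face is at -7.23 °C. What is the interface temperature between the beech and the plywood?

T = 5.85 °C

Treat each layer as a resistance in series:
  R_conv,in = 1/(hA) = 1/(7.13·5.67) = 0.02474 K/W
  R_beech = L/(kA) = 0.0480/(0.181·5.67) = 0.04677 K/W
  R_plywood = L/(kA) = 0.0399/(0.108·5.67) = 0.06516 K/W
ΣR = 0.02474 + 0.04677 + 0.06516 = 0.1367 K/W
Q = ΔT/ΣR = (20.2 °C − -7.23 °C)/0.1367 = 200.7 W
From the inner boundary to the beech/plywood interface, ΣR_partial = 0.07151 K/W.
T_interface = T_in − Q·ΣR_partial = 20.2 °C − (200.7)(0.07151) = 5.85 °C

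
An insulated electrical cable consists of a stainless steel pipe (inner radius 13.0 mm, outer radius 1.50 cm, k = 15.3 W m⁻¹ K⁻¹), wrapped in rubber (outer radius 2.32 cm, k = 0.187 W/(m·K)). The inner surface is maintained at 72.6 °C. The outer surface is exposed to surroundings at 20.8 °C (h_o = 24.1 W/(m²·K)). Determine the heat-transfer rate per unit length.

Q' = 78.8 W/m

Resistance network (inner→outer):
  R'_stainless steel = ln(0.0150/0.0130)/(2πk) = 0.1431/(2π·15.3) = 0.001489 m·K/W
  R'_rubber = ln(0.0232/0.0150)/(2πk) = 0.4361/(2π·0.187) = 0.3712 m·K/W
  R'_conv,out = 1/(2πr h) = 1/(2π·0.0232·24.1) = 0.2847 m·K/W
ΣR = 0.001489 + 0.3712 + 0.2847 = 0.6574 m·K/W
Q' = ΔT/ΣR = (72.6 °C − 20.8 °C)/0.6574 = 78.8 W/m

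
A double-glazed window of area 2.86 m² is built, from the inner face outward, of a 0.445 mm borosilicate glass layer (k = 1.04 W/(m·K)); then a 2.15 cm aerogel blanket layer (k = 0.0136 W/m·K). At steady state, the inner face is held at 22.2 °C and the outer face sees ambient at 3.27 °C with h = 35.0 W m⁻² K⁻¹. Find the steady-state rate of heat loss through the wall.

Q = 33.6 W

Series thermal resistances, inner to outer:
  R_borosilicate glass = L/(kA) = 4.45×10^-4/(1.04·2.86) = 1.496×10^-4 K/W
  R_aerogel blanket = L/(kA) = 0.0215/(0.0136·2.86) = 0.5528 K/W
  R_conv,out = 1/(hA) = 1/(35.0·2.86) = 0.009990 K/W
ΣR = 1.496×10^-4 + 0.5528 + 0.009990 = 0.5629 K/W
Q = ΔT/ΣR = (22.2 °C − 3.27 °C)/0.5629 = 33.6 W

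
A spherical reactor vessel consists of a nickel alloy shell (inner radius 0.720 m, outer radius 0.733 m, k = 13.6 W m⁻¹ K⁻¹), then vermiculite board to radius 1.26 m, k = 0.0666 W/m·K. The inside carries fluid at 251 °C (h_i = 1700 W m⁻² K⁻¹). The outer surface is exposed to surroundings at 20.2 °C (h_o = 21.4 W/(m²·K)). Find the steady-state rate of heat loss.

Q = 337 W

Series thermal resistances, inner to outer:
  R_conv,in = 1/(4πr²h) = 1/(4π·0.720²·1700) = 9.030×10^-5 K/W
  R_nickel alloy = (1/0.720 − 1/0.733)/(4πk) = 0.02463/(4π·13.6) = 1.441×10^-4 K/W
  R_vermiculite board = (1/0.733 − 1/1.26)/(4πk) = 0.5706/(4π·0.0666) = 0.6818 K/W
  R_conv,out = 1/(4πr²h) = 1/(4π·1.26²·21.4) = 0.002342 K/W
ΣR = 9.030×10^-5 + 1.441×10^-4 + 0.6818 + 0.002342 = 0.6844 K/W
Q = ΔT/ΣR = (251 °C − 20.2 °C)/0.6844 = 337 W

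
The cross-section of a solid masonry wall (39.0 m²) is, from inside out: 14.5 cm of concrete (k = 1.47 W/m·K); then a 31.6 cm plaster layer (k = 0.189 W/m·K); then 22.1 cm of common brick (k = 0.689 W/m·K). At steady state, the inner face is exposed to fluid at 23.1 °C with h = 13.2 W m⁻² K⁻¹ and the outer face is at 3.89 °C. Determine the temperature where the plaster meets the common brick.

T = 6.73 °C

Resistance network (inner→outer):
  R_conv,in = 1/(hA) = 1/(13.2·39.0) = 0.001943 K/W
  R_concrete = L/(kA) = 0.145/(1.47·39.0) = 0.002529 K/W
  R_plaster = L/(kA) = 0.316/(0.189·39.0) = 0.04287 K/W
  R_common brick = L/(kA) = 0.221/(0.689·39.0) = 0.008224 K/W
ΣR = 0.001943 + 0.002529 + 0.04287 + 0.008224 = 0.05557 K/W
Q = ΔT/ΣR = (23.1 °C − 3.89 °C)/0.05557 = 345.7 W
From the inner boundary to the plaster/common brick interface, ΣR_partial = 0.04734 K/W.
T_interface = T_in − Q·ΣR_partial = 23.1 °C − (345.7)(0.04734) = 6.73 °C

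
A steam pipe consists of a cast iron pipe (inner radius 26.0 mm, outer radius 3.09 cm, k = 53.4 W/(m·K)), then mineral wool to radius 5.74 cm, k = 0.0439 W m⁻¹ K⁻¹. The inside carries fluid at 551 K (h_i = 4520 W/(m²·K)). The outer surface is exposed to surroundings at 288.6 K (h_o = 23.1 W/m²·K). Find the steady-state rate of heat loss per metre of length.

Q' = 111 W/m

Resistance network (inner→outer):
  R'_conv,in = 1/(2πr h) = 1/(2π·0.0260·4520) = 0.001354 m·K/W
  R'_cast iron = ln(0.0309/0.0260)/(2πk) = 0.1727/(2π·53.4) = 5.146×10^-4 m·K/W
  R'_mineral wool = ln(0.0574/0.0309)/(2πk) = 0.6193/(2π·0.0439) = 2.245 m·K/W
  R'_conv,out = 1/(2πr h) = 1/(2π·0.0574·23.1) = 0.1200 m·K/W
ΣR = 0.001354 + 5.146×10^-4 + 2.245 + 0.1200 = 2.367 m·K/W
Q' = ΔT/ΣR = (551 K − 288.6 K)/2.367 = 111 W/m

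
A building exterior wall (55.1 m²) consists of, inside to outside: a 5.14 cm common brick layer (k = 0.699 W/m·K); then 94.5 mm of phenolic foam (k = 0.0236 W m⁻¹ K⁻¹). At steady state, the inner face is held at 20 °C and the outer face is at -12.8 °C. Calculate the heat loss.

Series thermal resistances, inner to outer:
  R_common brick = L/(kA) = 0.0514/(0.699·55.1) = 0.001335 K/W
  R_phenolic foam = L/(kA) = 0.0945/(0.0236·55.1) = 0.07267 K/W
ΣR = 0.001335 + 0.07267 = 0.07401 K/W
Q = ΔT/ΣR = (20 °C − -12.8 °C)/0.07401 = 443 W

Q = 443 W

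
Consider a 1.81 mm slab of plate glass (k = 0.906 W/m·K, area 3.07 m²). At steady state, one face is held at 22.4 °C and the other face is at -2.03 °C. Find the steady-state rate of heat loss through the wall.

Q = 37.5 kW

Q = kA·ΔT/L = 0.906 × 3.07 × |22.4 °C − -2.03 °C| / 0.00181 = 37500 W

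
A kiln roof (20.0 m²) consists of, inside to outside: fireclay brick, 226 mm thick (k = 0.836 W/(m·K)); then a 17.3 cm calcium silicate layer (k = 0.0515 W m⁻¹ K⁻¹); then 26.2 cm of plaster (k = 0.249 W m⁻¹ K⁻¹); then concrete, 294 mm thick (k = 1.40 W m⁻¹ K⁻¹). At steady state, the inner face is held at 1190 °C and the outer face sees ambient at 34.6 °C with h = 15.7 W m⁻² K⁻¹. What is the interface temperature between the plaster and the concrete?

T = 98 °C

Series thermal resistances, inner to outer:
  R_fireclay brick = L/(kA) = 0.226/(0.836·20.0) = 0.01352 K/W
  R_calcium silicate = L/(kA) = 0.173/(0.0515·20.0) = 0.1680 K/W
  R_plaster = L/(kA) = 0.262/(0.249·20.0) = 0.05261 K/W
  R_concrete = L/(kA) = 0.294/(1.40·20.0) = 0.01050 K/W
  R_conv,out = 1/(hA) = 1/(15.7·20.0) = 0.003185 K/W
ΣR = 0.01352 + 0.1680 + 0.05261 + 0.01050 + 0.003185 = 0.2478 K/W
Q = ΔT/ΣR = (1190 °C − 34.6 °C)/0.2478 = 4663 W
From the inner boundary to the plaster/concrete interface, ΣR_partial = 0.2341 K/W.
T_interface = T_in − Q·ΣR_partial = 1190 °C − (4663)(0.2341) = 98 °C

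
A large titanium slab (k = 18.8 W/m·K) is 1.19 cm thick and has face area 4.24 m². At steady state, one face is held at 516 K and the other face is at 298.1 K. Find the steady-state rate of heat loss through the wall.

Q = 1460 kW

Q = kA·ΔT/L = 18.8 × 4.24 × |516 K − 298.1 K| / 0.0119 = 1.46×10^6 W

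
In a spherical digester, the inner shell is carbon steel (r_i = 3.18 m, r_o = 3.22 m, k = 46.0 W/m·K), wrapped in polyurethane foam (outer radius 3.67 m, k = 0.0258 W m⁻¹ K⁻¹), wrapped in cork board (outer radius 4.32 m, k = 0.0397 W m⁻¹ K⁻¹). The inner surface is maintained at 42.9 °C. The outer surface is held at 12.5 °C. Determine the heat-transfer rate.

Q = 152 W

Treat each layer as a resistance in series:
  R_carbon steel = (1/3.18 − 1/3.22)/(4πk) = 0.003906/(4π·46.0) = 6.758×10^-6 K/W
  R_polyurethane foam = (1/3.22 − 1/3.67)/(4πk) = 0.03808/(4π·0.0258) = 0.1175 K/W
  R_cork board = (1/3.67 − 1/4.32)/(4πk) = 0.04100/(4π·0.0397) = 0.08218 K/W
ΣR = 6.758×10^-6 + 0.1175 + 0.08218 = 0.1997 K/W
Q = ΔT/ΣR = (42.9 °C − 12.5 °C)/0.1997 = 152 W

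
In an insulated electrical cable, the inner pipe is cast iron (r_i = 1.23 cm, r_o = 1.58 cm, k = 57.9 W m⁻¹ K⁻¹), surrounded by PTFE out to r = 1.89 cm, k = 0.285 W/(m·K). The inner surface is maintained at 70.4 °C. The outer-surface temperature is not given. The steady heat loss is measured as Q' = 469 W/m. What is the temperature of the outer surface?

Sum the resistances:
  R'_cast iron = ln(0.0158/0.0123)/(2πk) = 0.2504/(2π·57.9) = 6.883×10^-4 m·K/W
  R'_PTFE = ln(0.0189/0.0158)/(2πk) = 0.1792/(2π·0.285) = 0.1000 m·K/W
ΣR = 0.1007 m·K/W
ΔT = Q'·ΣR = 469 × 0.1007 = 47.23 K
Heat flows outward, so T_out = T_in − ΔT = 70.4 − 47.23 = 23.2 °C

T_out = 23.2 °C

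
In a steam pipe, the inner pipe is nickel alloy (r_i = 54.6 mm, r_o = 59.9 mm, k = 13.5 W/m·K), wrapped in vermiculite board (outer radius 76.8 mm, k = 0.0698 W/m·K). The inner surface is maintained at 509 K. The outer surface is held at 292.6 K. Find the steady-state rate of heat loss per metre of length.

Q' = 381 W/m

Treat each layer as a resistance in series:
  R'_nickel alloy = ln(0.0599/0.0546)/(2πk) = 0.09264/(2π·13.5) = 0.001092 m·K/W
  R'_vermiculite board = ln(0.0768/0.0599)/(2πk) = 0.2485/(2π·0.0698) = 0.5667 m·K/W
ΣR = 0.001092 + 0.5667 = 0.5678 m·K/W
Q' = ΔT/ΣR = (509 K − 292.6 K)/0.5678 = 381 W/m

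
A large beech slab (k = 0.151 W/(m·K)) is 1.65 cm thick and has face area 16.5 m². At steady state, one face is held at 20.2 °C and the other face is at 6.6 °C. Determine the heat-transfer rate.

Q = 2.05 kW

Q = kA·ΔT/L = 0.151 × 16.5 × |20.2 °C − 6.6 °C| / 0.0165 = 2050 W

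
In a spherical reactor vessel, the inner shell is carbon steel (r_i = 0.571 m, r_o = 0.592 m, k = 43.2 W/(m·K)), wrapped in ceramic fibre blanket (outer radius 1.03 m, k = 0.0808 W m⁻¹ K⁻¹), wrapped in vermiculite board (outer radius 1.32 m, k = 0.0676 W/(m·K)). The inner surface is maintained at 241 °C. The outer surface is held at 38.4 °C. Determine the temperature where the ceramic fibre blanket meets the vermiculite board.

T = 91.5 °C

Treat each layer as a resistance in series:
  R_carbon steel = (1/0.571 − 1/0.592)/(4πk) = 0.06212/(4π·43.2) = 1.144×10^-4 K/W
  R_ceramic fibre blanket = (1/0.592 − 1/1.03)/(4πk) = 0.7183/(4π·0.0808) = 0.7074 K/W
  R_vermiculite board = (1/1.03 − 1/1.32)/(4πk) = 0.2133/(4π·0.0676) = 0.2511 K/W
ΣR = 1.144×10^-4 + 0.7074 + 0.2511 = 0.9586 K/W
Q = ΔT/ΣR = (241 °C − 38.4 °C)/0.9586 = 211.3 W
From the inner boundary to the ceramic fibre blanket/vermiculite board interface, ΣR_partial = 0.7075 K/W.
T_interface = T_in − Q·ΣR_partial = 241 °C − (211.3)(0.7075) = 91.5 °C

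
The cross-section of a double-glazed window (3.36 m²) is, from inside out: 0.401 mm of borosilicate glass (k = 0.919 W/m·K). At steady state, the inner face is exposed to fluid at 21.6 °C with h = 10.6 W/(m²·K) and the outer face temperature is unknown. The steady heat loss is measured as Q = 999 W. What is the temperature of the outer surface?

T_out = -6.58 °C

Sum the resistances:
  R_conv,in = 1/(hA) = 1/(10.6·3.36) = 0.02808 K/W
  R_borosilicate glass = L/(kA) = 4.01×10^-4/(0.919·3.36) = 1.299×10^-4 K/W
ΣR = 0.02821 K/W
ΔT = Q·ΣR = 999 × 0.02821 = 28.18 K
Heat flows outward, so T_out = T_in − ΔT = 21.6 − 28.18 = -6.58 °C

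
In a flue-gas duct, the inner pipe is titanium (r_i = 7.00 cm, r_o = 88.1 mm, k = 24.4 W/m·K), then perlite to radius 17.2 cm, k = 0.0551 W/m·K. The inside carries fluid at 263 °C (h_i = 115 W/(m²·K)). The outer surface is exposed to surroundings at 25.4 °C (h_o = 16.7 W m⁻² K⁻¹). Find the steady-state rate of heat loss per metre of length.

Q' = 118 W/m

Resistance network (inner→outer):
  R'_conv,in = 1/(2πr h) = 1/(2π·0.0700·115) = 0.01977 m·K/W
  R'_titanium = ln(0.0881/0.0700)/(2πk) = 0.2300/(2π·24.4) = 0.001500 m·K/W
  R'_perlite = ln(0.172/0.0881)/(2πk) = 0.6690/(2π·0.0551) = 1.932 m·K/W
  R'_conv,out = 1/(2πr h) = 1/(2π·0.172·16.7) = 0.05541 m·K/W
ΣR = 0.01977 + 0.001500 + 1.932 + 0.05541 = 2.009 m·K/W
Q' = ΔT/ΣR = (263 °C − 25.4 °C)/2.009 = 118 W/m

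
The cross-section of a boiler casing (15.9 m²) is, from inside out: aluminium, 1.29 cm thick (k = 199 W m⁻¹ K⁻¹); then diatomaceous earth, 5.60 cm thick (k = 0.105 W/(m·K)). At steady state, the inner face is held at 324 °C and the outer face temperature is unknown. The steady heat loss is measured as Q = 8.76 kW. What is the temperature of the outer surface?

T_out = 30.1 °C

Series resistances:
  R_aluminium = L/(kA) = 0.0129/(199·15.9) = 4.077×10^-6 K/W
  R_diatomaceous earth = L/(kA) = 0.0560/(0.105·15.9) = 0.03354 K/W
ΣR = 0.03355 K/W
ΔT = Q·ΣR = 8760 × 0.03355 = 293.9 K
Heat flows outward, so T_out = T_in − ΔT = 324 − 293.9 = 30.1 °C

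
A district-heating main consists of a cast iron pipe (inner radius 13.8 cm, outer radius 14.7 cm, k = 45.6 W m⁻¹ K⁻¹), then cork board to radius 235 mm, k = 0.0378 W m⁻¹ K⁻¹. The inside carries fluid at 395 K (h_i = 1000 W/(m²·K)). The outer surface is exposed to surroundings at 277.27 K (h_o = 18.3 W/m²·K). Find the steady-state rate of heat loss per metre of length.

Treat each layer as a resistance in series:
  R'_conv,in = 1/(2πr h) = 1/(2π·0.138·1000) = 0.001153 m·K/W
  R'_cast iron = ln(0.147/0.138)/(2πk) = 0.06318/(2π·45.6) = 2.205×10^-4 m·K/W
  R'_cork board = ln(0.235/0.147)/(2πk) = 0.4692/(2π·0.0378) = 1.975 m·K/W
  R'_conv,out = 1/(2πr h) = 1/(2π·0.235·18.3) = 0.03701 m·K/W
ΣR = 0.001153 + 2.205×10^-4 + 1.975 + 0.03701 = 2.013 m·K/W
Q' = ΔT/ΣR = (395 K − 277.27 K)/2.013 = 58.5 W/m

Q' = 58.5 W/m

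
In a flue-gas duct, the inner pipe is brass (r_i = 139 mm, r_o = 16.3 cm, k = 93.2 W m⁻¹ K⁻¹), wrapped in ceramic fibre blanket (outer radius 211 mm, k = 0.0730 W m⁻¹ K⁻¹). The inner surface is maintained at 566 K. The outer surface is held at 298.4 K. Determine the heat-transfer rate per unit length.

Resistance network (inner→outer):
  R'_brass = ln(0.163/0.139)/(2πk) = 0.1593/(2π·93.2) = 2.720×10^-4 m·K/W
  R'_ceramic fibre blanket = ln(0.211/0.163)/(2πk) = 0.2581/(2π·0.0730) = 0.5627 m·K/W
ΣR = 2.720×10^-4 + 0.5627 = 0.5630 m·K/W
Q' = ΔT/ΣR = (566 K − 298.4 K)/0.5630 = 475 W/m

Q' = 475 W/m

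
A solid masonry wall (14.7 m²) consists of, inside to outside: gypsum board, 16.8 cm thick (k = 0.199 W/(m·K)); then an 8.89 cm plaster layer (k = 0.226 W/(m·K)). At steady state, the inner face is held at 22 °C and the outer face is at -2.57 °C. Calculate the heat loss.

Q = 292 W

Series thermal resistances, inner to outer:
  R_gypsum board = L/(kA) = 0.168/(0.199·14.7) = 0.05743 K/W
  R_plaster = L/(kA) = 0.0889/(0.226·14.7) = 0.02676 K/W
ΣR = 0.05743 + 0.02676 = 0.08419 K/W
Q = ΔT/ΣR = (22 °C − -2.57 °C)/0.08419 = 292 W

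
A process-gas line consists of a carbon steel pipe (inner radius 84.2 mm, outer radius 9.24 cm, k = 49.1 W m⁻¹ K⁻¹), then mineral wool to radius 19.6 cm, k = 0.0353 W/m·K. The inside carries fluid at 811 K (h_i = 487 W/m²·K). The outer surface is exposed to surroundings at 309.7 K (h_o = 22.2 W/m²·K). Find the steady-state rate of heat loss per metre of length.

Resistance network (inner→outer):
  R'_conv,in = 1/(2πr h) = 1/(2π·0.0842·487) = 0.003881 m·K/W
  R'_carbon steel = ln(0.0924/0.0842)/(2πk) = 0.09293/(2π·49.1) = 3.012×10^-4 m·K/W
  R'_mineral wool = ln(0.196/0.0924)/(2πk) = 0.7520/(2π·0.0353) = 3.390 m·K/W
  R'_conv,out = 1/(2πr h) = 1/(2π·0.196·22.2) = 0.03658 m·K/W
ΣR = 0.003881 + 3.012×10^-4 + 3.390 + 0.03658 = 3.431 m·K/W
Q' = ΔT/ΣR = (811 K − 309.7 K)/3.431 = 146 W/m

Q' = 146 W/m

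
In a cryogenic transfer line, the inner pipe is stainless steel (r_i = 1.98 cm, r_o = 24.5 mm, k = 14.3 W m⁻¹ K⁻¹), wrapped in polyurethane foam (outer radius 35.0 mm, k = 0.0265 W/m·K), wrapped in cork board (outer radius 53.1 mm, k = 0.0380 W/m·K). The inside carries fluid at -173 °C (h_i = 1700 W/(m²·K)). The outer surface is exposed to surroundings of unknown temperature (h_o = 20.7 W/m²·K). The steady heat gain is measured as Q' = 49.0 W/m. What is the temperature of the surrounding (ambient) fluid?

T_out = 25.0 °C

Series resistances:
  R'_conv,in = 1/(2πr h) = 1/(2π·0.0198·1700) = 0.004728 m·K/W
  R'_stainless steel = ln(0.0245/0.0198)/(2πk) = 0.2130/(2π·14.3) = 0.002371 m·K/W
  R'_polyurethane foam = ln(0.0350/0.0245)/(2πk) = 0.3567/(2π·0.0265) = 2.142 m·K/W
  R'_cork board = ln(0.0531/0.0350)/(2πk) = 0.4168/(2π·0.0380) = 1.746 m·K/W
  R'_conv,out = 1/(2πr h) = 1/(2π·0.0531·20.7) = 0.1448 m·K/W
ΣR = 4.040 m·K/W
ΔT = Q'·ΣR = 49.0 × 4.040 = 198.0 K
Heat flows inward, so T_out = T_in + ΔT = -173 + 198.0 = 25.0 °C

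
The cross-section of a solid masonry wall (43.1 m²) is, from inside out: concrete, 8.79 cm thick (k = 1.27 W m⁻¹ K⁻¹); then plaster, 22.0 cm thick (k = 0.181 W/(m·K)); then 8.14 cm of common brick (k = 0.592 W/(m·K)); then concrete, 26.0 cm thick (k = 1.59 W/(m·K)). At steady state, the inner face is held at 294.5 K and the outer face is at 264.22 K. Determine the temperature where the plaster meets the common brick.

T = 269.97 K

Treat each layer as a resistance in series:
  R_concrete = L/(kA) = 0.0879/(1.27·43.1) = 0.001606 K/W
  R_plaster = L/(kA) = 0.220/(0.181·43.1) = 0.02820 K/W
  R_common brick = L/(kA) = 0.0814/(0.592·43.1) = 0.003190 K/W
  R_concrete = L/(kA) = 0.260/(1.59·43.1) = 0.003794 K/W
ΣR = 0.001606 + 0.02820 + 0.003190 + 0.003794 = 0.03679 K/W
Q = ΔT/ΣR = (294.5 K − 264.22 K)/0.03679 = 823.0 W
From the inner boundary to the plaster/common brick interface, ΣR_partial = 0.02981 K/W.
T_interface = T_in − Q·ΣR_partial = 294.5 K − (823.0)(0.02981) = 269.97 K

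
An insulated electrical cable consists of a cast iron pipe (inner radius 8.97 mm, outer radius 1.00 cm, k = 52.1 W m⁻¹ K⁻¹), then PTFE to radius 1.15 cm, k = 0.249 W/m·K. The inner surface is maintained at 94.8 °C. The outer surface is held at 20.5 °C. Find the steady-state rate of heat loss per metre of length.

Resistance network (inner→outer):
  R'_cast iron = ln(0.0100/0.00897)/(2πk) = 0.1087/(2π·52.1) = 3.321×10^-4 m·K/W
  R'_PTFE = ln(0.0115/0.0100)/(2πk) = 0.1398/(2π·0.249) = 0.08933 m·K/W
ΣR = 3.321×10^-4 + 0.08933 = 0.08966 m·K/W
Q' = ΔT/ΣR = (94.8 °C − 20.5 °C)/0.08966 = 829 W/m

Q' = 829 W/m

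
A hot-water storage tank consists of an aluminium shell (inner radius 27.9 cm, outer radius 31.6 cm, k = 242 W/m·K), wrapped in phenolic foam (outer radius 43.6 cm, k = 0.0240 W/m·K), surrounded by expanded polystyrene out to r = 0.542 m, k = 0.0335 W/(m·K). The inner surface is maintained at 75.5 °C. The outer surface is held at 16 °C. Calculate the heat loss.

Q = 15.0 W

Treat each layer as a resistance in series:
  R_aluminium = (1/0.279 − 1/0.316)/(4πk) = 0.4197/(4π·242) = 1.380×10^-4 K/W
  R_phenolic foam = (1/0.316 − 1/0.436)/(4πk) = 0.8710/(4π·0.0240) = 2.888 K/W
  R_expanded polystyrene = (1/0.436 − 1/0.542)/(4πk) = 0.4486/(4π·0.0335) = 1.066 K/W
ΣR = 1.380×10^-4 + 2.888 + 1.066 = 3.954 K/W
Q = ΔT/ΣR = (75.5 °C − 16 °C)/3.954 = 15.0 W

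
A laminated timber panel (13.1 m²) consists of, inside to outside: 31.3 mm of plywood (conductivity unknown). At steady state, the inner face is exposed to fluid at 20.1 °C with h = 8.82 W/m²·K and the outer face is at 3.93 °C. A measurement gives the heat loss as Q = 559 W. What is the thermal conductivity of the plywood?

ΣR = ΔT/Q = |20.1 − 3.93|/559 = 0.02893 K/W
Known resistances:
  R_conv,in = 1/(hA) = 1/(8.82·13.1) = 0.008655 K/W
R_plywood = ΣR − ΣR_known = 0.02893 − 0.008655 = 0.02028 K/W
L/(kA) = 0.02028 ⇒ k = 0.0313/(0.02028·13.1) = 0.118 W/m·K

k = 0.118 W/m·K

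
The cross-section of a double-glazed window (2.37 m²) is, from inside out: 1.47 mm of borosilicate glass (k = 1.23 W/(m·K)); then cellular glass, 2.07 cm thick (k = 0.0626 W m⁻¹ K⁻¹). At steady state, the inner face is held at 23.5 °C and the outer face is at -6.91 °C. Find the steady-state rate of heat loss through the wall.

Resistance network (inner→outer):
  R_borosilicate glass = L/(kA) = 0.00147/(1.23·2.37) = 5.043×10^-4 K/W
  R_cellular glass = L/(kA) = 0.0207/(0.0626·2.37) = 0.1395 K/W
ΣR = 5.043×10^-4 + 0.1395 = 0.1400 K/W
Q = ΔT/ΣR = (23.5 °C − -6.91 °C)/0.1400 = 217 W

Q = 217 W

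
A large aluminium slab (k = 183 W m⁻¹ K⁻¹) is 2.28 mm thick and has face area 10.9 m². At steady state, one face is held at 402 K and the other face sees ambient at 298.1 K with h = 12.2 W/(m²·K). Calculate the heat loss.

Q = 13.8 kW

Resistance network (inner→outer):
  R_aluminium = L/(kA) = 0.00228/(183·10.9) = 1.143×10^-6 K/W
  R_conv,out = 1/(hA) = 1/(12.2·10.9) = 0.007520 K/W
ΣR = 1.143×10^-6 + 0.007520 = 0.007521 K/W
Q = ΔT/ΣR = (402 K − 298.1 K)/0.007521 = 13800 W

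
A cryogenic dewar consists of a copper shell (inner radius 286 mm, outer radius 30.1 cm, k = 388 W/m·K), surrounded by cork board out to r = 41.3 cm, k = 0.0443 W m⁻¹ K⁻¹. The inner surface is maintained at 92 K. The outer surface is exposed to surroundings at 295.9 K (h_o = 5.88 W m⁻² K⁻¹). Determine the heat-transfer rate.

Resistance network (inner→outer):
  R_copper = (1/0.286 − 1/0.301)/(4πk) = 0.1742/(4π·388) = 3.574×10^-5 K/W
  R_cork board = (1/0.301 − 1/0.413)/(4πk) = 0.9010/(4π·0.0443) = 1.618 K/W
  R_conv,out = 1/(4πr²h) = 1/(4π·0.413²·5.88) = 0.07934 K/W
ΣR = 3.574×10^-5 + 1.618 + 0.07934 = 1.697 K/W
Q = ΔT/ΣR = (92 K − 295.9 K)/1.697 = -120 W
(Negative Q ⇒ heat flows inward; heat gain = 120 W.)

Q = 120 W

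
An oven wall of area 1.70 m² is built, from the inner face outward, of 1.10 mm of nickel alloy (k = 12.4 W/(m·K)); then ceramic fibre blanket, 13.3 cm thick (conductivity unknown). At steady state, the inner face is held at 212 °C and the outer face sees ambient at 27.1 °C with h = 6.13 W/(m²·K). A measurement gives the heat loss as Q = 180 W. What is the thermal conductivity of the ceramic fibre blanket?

k = 0.0840 W/m·K

ΣR = ΔT/Q = |212 − 27.1|/180 = 1.027 K/W
Known resistances:
  R_nickel alloy = L/(kA) = 0.00110/(12.4·1.70) = 5.218×10^-5 K/W
  R_conv,out = 1/(hA) = 1/(6.13·1.70) = 0.09596 K/W
R_ceramic fibre blanket = ΣR − ΣR_known = 1.027 − 0.09601 = 0.9310 K/W
L/(kA) = 0.9310 ⇒ k = 0.133/(0.9310·1.70) = 0.0840 W/m·K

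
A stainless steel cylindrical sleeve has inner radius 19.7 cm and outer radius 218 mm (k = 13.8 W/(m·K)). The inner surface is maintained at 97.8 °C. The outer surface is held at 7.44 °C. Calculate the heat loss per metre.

Q' = 2πk·ΔT/ln(r₂/r₁) = 2π × 13.8 × 90.36 / ln(0.218/0.197) = 77400 W/m

Q' = 77.4 kW/m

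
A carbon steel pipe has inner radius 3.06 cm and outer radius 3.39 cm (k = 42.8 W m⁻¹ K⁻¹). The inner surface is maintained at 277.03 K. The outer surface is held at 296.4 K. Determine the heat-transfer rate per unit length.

Q' = 2πk·ΔT/ln(r₂/r₁) = 2π × 42.8 × 19.37 / ln(0.0339/0.0306) = 50900 W/m

Q' = 50.9 kW/m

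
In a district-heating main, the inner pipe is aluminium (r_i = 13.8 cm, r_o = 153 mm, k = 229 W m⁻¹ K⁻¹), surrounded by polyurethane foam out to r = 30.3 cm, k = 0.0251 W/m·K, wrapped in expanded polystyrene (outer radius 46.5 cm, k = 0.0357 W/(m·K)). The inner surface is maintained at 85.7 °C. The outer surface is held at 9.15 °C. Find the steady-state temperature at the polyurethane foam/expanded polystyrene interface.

T = 32.6 °C

Series thermal resistances, inner to outer:
  R'_aluminium = ln(0.153/0.138)/(2πk) = 0.1032/(2π·229) = 7.171×10^-5 m·K/W
  R'_polyurethane foam = ln(0.303/0.153)/(2πk) = 0.6833/(2π·0.0251) = 4.333 m·K/W
  R'_expanded polystyrene = ln(0.465/0.303)/(2πk) = 0.4283/(2π·0.0357) = 1.909 m·K/W
ΣR = 7.171×10^-5 + 4.333 + 1.909 = 6.242 m·K/W
Q' = ΔT/ΣR = (85.7 °C − 9.15 °C)/6.242 = 12.26 W/m
From the inner boundary to the polyurethane foam/expanded polystyrene interface, ΣR_partial = 4.333 m·K/W.
T_interface = T_in − Q'·ΣR_partial = 85.7 °C − (12.26)(4.333) = 32.6 °C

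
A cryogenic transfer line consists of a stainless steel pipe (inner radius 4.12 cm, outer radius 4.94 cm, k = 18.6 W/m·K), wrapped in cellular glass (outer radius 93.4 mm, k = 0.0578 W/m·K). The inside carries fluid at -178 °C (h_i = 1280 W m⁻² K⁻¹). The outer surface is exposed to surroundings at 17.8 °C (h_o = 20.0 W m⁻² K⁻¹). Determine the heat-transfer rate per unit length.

Resistance network (inner→outer):
  R'_conv,in = 1/(2πr h) = 1/(2π·0.0412·1280) = 0.003018 m·K/W
  R'_stainless steel = ln(0.0494/0.0412)/(2πk) = 0.1815/(2π·18.6) = 0.001553 m·K/W
  R'_cellular glass = ln(0.0934/0.0494)/(2πk) = 0.6369/(2π·0.0578) = 1.754 m·K/W
  R'_conv,out = 1/(2πr h) = 1/(2π·0.0934·20.0) = 0.08520 m·K/W
ΣR = 0.003018 + 0.001553 + 1.754 + 0.08520 = 1.844 m·K/W
Q' = ΔT/ΣR = (-178 °C − 17.8 °C)/1.844 = -106 W/m
(Negative Q' ⇒ heat flows inward; heat gain = 106 W/m.)

Q' = 106 W/m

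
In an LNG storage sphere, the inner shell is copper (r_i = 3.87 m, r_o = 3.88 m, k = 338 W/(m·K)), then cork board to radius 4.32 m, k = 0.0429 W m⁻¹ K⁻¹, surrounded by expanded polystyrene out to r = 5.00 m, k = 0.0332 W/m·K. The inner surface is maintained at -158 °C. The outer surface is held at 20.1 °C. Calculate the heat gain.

Q = 1430 W

Resistance network (inner→outer):
  R_copper = (1/3.87 − 1/3.88)/(4πk) = 6.660×10^-4/(4π·338) = 1.568×10^-7 K/W
  R_cork board = (1/3.88 − 1/4.32)/(4πk) = 0.02625/(4π·0.0429) = 0.04869 K/W
  R_expanded polystyrene = (1/4.32 − 1/5.00)/(4πk) = 0.03148/(4π·0.0332) = 0.07546 K/W
ΣR = 1.568×10^-7 + 0.04869 + 0.07546 = 0.1242 K/W
Q = ΔT/ΣR = (-158 °C − 20.1 °C)/0.1242 = -1430 W
(Negative Q ⇒ heat flows inward; heat gain = 1430 W.)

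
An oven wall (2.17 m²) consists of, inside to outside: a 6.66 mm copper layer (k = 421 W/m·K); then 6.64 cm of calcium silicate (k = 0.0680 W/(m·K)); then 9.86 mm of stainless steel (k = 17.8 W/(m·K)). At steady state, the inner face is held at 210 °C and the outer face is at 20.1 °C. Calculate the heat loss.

Series thermal resistances, inner to outer:
  R_copper = L/(kA) = 0.00666/(421·2.17) = 7.290×10^-6 K/W
  R_calcium silicate = L/(kA) = 0.0664/(0.0680·2.17) = 0.4500 K/W
  R_stainless steel = L/(kA) = 0.00986/(17.8·2.17) = 2.553×10^-4 K/W
ΣR = 7.290×10^-6 + 0.4500 + 2.553×10^-4 = 0.4503 K/W
Q = ΔT/ΣR = (210 °C − 20.1 °C)/0.4503 = 422 W

Q = 422 W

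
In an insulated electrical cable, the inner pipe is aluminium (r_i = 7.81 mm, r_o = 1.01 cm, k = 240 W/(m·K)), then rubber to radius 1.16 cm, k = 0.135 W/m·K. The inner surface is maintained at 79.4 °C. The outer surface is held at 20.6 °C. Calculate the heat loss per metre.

Q' = 360 W/m

Series thermal resistances, inner to outer:
  R'_aluminium = ln(0.0101/0.00781)/(2πk) = 0.2571/(2π·240) = 1.705×10^-4 m·K/W
  R'_rubber = ln(0.0116/0.0101)/(2πk) = 0.1385/(2π·0.135) = 0.1632 m·K/W
ΣR = 1.705×10^-4 + 0.1632 = 0.1634 m·K/W
Q' = ΔT/ΣR = (79.4 °C − 20.6 °C)/0.1634 = 360 W/m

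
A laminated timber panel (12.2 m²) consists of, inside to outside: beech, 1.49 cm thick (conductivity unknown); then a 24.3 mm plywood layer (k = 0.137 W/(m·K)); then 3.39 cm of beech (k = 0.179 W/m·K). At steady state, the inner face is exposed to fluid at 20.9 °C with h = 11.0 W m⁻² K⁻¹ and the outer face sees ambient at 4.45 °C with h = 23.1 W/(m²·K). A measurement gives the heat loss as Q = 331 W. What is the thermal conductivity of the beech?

ΣR = ΔT/Q = |20.9 − 4.45|/331 = 0.04970 K/W
Known resistances:
  R_conv,in = 1/(hA) = 1/(11.0·12.2) = 0.007452 K/W
  R_plywood = L/(kA) = 0.0243/(0.137·12.2) = 0.01454 K/W
  R_beech = L/(kA) = 0.0339/(0.179·12.2) = 0.01552 K/W
  R_conv,out = 1/(hA) = 1/(23.1·12.2) = 0.003548 K/W
R_beech = ΣR − ΣR_known = 0.04970 − 0.04106 = 0.008640 K/W
L/(kA) = 0.008640 ⇒ k = 0.0149/(0.008640·12.2) = 0.141 W/m·K

k = 0.141 W/m·K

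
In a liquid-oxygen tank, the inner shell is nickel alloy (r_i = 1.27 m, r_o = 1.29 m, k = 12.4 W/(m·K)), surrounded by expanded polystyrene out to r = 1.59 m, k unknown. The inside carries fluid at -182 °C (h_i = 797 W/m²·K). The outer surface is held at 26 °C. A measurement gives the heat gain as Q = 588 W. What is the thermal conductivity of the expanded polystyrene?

ΣR = ΔT/Q = |-182 − 26|/588 = 0.3537 K/W
Known resistances:
  R_conv,in = 1/(4πr²h) = 1/(4π·1.27²·797) = 6.190×10^-5 K/W
  R_nickel alloy = (1/1.27 − 1/1.29)/(4πk) = 0.01221/(4π·12.4) = 7.834×10^-5 K/W
R_expanded polystyrene = ΣR − ΣR_known = 0.3537 − 1.402×10^-4 = 0.3536 K/W
(1/r₁−1/r₂)/(4πk) = 0.3536 ⇒ k = 0.1463/(4π·0.3536) = 0.0329 W/m·K

k = 0.0329 W/m·K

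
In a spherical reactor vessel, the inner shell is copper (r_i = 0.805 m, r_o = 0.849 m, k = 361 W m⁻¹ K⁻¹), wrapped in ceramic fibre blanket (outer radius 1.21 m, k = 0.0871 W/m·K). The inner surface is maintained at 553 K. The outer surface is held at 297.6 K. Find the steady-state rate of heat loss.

Q = 795 W

Series thermal resistances, inner to outer:
  R_copper = (1/0.805 − 1/0.849)/(4πk) = 0.06438/(4π·361) = 1.419×10^-5 K/W
  R_ceramic fibre blanket = (1/0.849 − 1/1.21)/(4πk) = 0.3514/(4π·0.0871) = 0.3211 K/W
ΣR = 1.419×10^-5 + 0.3211 = 0.3211 K/W
Q = ΔT/ΣR = (553 K − 297.6 K)/0.3211 = 795 W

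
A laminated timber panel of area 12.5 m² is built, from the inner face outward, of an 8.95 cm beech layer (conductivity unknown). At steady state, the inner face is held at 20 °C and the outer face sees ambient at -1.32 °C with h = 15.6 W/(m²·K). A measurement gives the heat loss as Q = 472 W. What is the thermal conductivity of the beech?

k = 0.179 W/m·K

ΣR = ΔT/Q = |20 − -1.32|/472 = 0.04517 K/W
Known resistances:
  R_conv,out = 1/(hA) = 1/(15.6·12.5) = 0.005128 K/W
R_beech = ΣR − ΣR_known = 0.04517 − 0.005128 = 0.04004 K/W
L/(kA) = 0.04004 ⇒ k = 0.0895/(0.04004·12.5) = 0.179 W/m·K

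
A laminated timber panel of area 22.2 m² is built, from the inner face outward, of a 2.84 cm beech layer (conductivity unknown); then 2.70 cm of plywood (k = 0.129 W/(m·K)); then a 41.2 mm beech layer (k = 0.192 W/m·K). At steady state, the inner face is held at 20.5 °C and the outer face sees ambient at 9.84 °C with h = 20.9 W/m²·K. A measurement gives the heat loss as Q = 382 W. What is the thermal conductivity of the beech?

ΣR = ΔT/Q = |20.5 − 9.84|/382 = 0.02791 K/W
Known resistances:
  R_plywood = L/(kA) = 0.0270/(0.129·22.2) = 0.009428 K/W
  R_beech = L/(kA) = 0.0412/(0.192·22.2) = 0.009666 K/W
  R_conv,out = 1/(hA) = 1/(20.9·22.2) = 0.002155 K/W
R_beech = ΣR − ΣR_known = 0.02791 − 0.02125 = 0.006660 K/W
L/(kA) = 0.006660 ⇒ k = 0.0284/(0.006660·22.2) = 0.192 W/m·K

k = 0.192 W/m·K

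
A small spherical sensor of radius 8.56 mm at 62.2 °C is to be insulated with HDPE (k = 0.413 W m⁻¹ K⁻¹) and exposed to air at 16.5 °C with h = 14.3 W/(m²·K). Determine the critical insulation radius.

r_cr = 5.78 cm

For a sphere, r_cr = 2k_ins/h = 2·0.413/14.3 = 0.0578 m = 5.78 cm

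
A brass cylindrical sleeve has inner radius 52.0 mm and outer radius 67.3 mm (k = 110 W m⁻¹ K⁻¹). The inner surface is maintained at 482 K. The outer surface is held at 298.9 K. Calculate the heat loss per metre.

Q' = 4.91×10^5 W/m

Q' = 2πk·ΔT/ln(r₂/r₁) = 2π × 110 × 183.1 / ln(0.0673/0.0520) = 4.91×10^5 W/m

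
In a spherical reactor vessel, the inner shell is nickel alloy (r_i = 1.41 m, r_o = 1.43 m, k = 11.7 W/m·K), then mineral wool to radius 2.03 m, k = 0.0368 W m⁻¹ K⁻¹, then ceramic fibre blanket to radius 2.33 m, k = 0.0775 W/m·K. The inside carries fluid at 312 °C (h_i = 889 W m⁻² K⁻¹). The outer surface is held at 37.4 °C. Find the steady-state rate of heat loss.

Resistance network (inner→outer):
  R_conv,in = 1/(4πr²h) = 1/(4π·1.41²·889) = 4.502×10^-5 K/W
  R_nickel alloy = (1/1.41 − 1/1.43)/(4πk) = 0.009919/(4π·11.7) = 6.747×10^-5 K/W
  R_mineral wool = (1/1.43 − 1/2.03)/(4πk) = 0.2067/(4π·0.0368) = 0.4470 K/W
  R_ceramic fibre blanket = (1/2.03 − 1/2.33)/(4πk) = 0.06343/(4π·0.0775) = 0.06513 K/W
ΣR = 4.502×10^-5 + 6.747×10^-5 + 0.4470 + 0.06513 = 0.5122 K/W
Q = ΔT/ΣR = (312 °C − 37.4 °C)/0.5122 = 536 W

Q = 536 W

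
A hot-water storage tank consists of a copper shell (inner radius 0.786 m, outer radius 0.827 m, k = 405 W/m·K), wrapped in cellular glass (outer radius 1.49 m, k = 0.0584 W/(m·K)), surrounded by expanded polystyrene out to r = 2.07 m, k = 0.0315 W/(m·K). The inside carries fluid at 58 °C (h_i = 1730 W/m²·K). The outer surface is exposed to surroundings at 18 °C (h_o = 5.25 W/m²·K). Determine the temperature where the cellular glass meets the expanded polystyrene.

Resistance network (inner→outer):
  R_conv,in = 1/(4πr²h) = 1/(4π·0.786²·1730) = 7.446×10^-5 K/W
  R_copper = (1/0.786 − 1/0.827)/(4πk) = 0.06307/(4π·405) = 1.239×10^-5 K/W
  R_cellular glass = (1/0.827 − 1/1.49)/(4πk) = 0.5380/(4π·0.0584) = 0.7332 K/W
  R_expanded polystyrene = (1/1.49 − 1/2.07)/(4πk) = 0.1880/(4π·0.0315) = 0.4751 K/W
  R_conv,out = 1/(4πr²h) = 1/(4π·2.07²·5.25) = 0.003537 K/W
ΣR = 7.446×10^-5 + 1.239×10^-5 + 0.7332 + 0.4751 + 0.003537 = 1.212 K/W
Q = ΔT/ΣR = (58 °C − 18 °C)/1.212 = 33.00 W
From the inner boundary to the cellular glass/expanded polystyrene interface, ΣR_partial = 0.7333 K/W.
T_interface = T_in − Q·ΣR_partial = 58 °C − (33.00)(0.7333) = 33.8 °C

T = 33.8 °C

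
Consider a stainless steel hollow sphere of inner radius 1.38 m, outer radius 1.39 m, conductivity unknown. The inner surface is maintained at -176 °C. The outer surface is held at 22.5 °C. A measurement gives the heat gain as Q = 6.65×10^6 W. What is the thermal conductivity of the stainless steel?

ΣR = ΔT/Q = |-176 − 22.5|/6.65×10^6 = 2.985×10^-5 K/W
(1/r₁−1/r₂)/(4πk) = 2.985×10^-5 ⇒ k = 0.005213/(4π·2.985×10^-5) = 13.9 W/m·K

k = 13.9 W/m·K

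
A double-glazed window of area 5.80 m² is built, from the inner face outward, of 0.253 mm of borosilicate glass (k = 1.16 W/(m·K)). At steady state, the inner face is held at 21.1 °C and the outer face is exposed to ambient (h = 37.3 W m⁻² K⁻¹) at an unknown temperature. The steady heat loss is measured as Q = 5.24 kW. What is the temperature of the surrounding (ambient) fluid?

T_out = -3.32 °C

Series resistances:
  R_borosilicate glass = L/(kA) = 2.53×10^-4/(1.16·5.80) = 3.760×10^-5 K/W
  R_conv,out = 1/(hA) = 1/(37.3·5.80) = 0.004622 K/W
ΣR = 0.004660 K/W
ΔT = Q·ΣR = 5240 × 0.004660 = 24.42 K
Heat flows outward, so T_out = T_in − ΔT = 21.1 − 24.42 = -3.32 °C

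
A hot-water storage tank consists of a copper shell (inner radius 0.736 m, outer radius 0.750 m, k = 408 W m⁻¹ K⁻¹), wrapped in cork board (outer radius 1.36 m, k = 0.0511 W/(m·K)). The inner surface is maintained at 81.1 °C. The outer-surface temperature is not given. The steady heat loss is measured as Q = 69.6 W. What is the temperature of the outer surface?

Sum the resistances:
  R_copper = (1/0.736 − 1/0.750)/(4πk) = 0.02536/(4π·408) = 4.947×10^-6 K/W
  R_cork board = (1/0.750 − 1/1.36)/(4πk) = 0.5980/(4π·0.0511) = 0.9313 K/W
ΣR = 0.9313 K/W
ΔT = Q·ΣR = 69.6 × 0.9313 = 64.82 K
Heat flows outward, so T_out = T_in − ΔT = 81.1 − 64.82 = 16.3 °C

T_out = 16.3 °C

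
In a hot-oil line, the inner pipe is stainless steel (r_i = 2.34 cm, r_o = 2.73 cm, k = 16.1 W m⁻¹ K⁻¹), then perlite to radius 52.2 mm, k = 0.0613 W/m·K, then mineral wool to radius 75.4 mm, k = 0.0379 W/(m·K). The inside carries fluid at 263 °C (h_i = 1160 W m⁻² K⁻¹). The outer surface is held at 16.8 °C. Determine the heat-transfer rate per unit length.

Q' = 76.1 W/m

Treat each layer as a resistance in series:
  R'_conv,in = 1/(2πr h) = 1/(2π·0.0234·1160) = 0.005863 m·K/W
  R'_stainless steel = ln(0.0273/0.0234)/(2πk) = 0.1542/(2π·16.1) = 0.001524 m·K/W
  R'_perlite = ln(0.0522/0.0273)/(2πk) = 0.6482/(2π·0.0613) = 1.683 m·K/W
  R'_mineral wool = ln(0.0754/0.0522)/(2πk) = 0.3677/(2π·0.0379) = 1.544 m·K/W
ΣR = 0.005863 + 0.001524 + 1.683 + 1.544 = 3.234 m·K/W
Q' = ΔT/ΣR = (263 °C − 16.8 °C)/3.234 = 76.1 W/m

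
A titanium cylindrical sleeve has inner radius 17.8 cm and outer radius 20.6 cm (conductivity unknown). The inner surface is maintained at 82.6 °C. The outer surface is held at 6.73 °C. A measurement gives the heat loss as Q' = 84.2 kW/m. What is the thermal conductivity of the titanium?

k = 25.8 W/m·K

ΣR = ΔT/Q' = |82.6 − 6.73|/84200 = 9.011×10^-4 m·K/W
ln(r₂/r₁)/(2πk) = 9.011×10^-4 ⇒ k = 0.1461/(2π·9.011×10^-4) = 25.8 W/m·K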